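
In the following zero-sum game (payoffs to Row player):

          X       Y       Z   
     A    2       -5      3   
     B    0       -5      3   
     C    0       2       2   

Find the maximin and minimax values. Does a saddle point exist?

Maximin = 0, Minimax = 2, Saddle: False

Work:
Row minimums: [-5, -5, 0] → maximin = 0
Column maximums: [2, 2, 3] → minimax = 2
No saddle point (maximin ≠ minimax). Mixed strategy needed.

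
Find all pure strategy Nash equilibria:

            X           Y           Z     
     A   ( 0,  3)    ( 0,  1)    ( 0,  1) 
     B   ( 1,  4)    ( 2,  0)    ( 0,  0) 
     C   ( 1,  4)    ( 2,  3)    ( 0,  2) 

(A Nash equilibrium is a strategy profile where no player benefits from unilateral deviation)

Nash equilibrium: (B, X), (C, X)

Work:
Best responses:
  P1 vs X: payoffs [0, 1, 1] → best response B/C (payoff 1)
  P1 vs Y: payoffs [0, 2, 2] → best response B/C (payoff 2)
  P1 vs Z: payoffs [0, 0, 0] → best response A/B/C (payoff 0)
  P2 vs A: payoffs [3, 1, 1] → best response X (payoff 3)
  P2 vs B: payoffs [4, 0, 0] → best response X (payoff 4)
  P2 vs C: payoffs [4, 3, 2] → best response X (payoff 4)
Mutual best responses: (B,X), (C,X) → Nash equilibria.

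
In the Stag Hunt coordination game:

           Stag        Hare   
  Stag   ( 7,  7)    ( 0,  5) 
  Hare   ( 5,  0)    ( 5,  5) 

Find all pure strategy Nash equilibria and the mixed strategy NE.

Pure NE: (Stag, Stag) and (Hare, Hare); Mixed NE: p = 0.7143, q = 0.7143

Work:
Check pure NE:
(Stag, Stag): (7, 7) - no unilateral deviation beneficial
(Hare, Hare): (5, 5) - no unilateral deviation beneficial
Mixed NE: P1 plays Stag with p = 0.7143, P2 plays Stag with q = 0.7143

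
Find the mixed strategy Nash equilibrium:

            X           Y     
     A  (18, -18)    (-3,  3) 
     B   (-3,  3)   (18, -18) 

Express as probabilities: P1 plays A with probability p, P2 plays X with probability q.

p = 0.5, q = 0.5

Work:
Find probabilities that make opponent indifferent:
P2 chooses q to make P1 indifferent between A and B
P1 chooses p to make P2 indifferent between X and Y
Mixed NE: P1 plays (A: 0.5, B: 0.5), P2 plays (X: 0.5, Y: 0.5)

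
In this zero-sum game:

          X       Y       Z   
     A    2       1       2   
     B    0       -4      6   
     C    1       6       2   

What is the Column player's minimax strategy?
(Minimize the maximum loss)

Column should play X, value = 2

Work:
Column player minimizes Row's maximum payoff:
Column X: max payoff to Row = 2
Column Y: max payoff to Row = 6
Column Z: max payoff to Row = 6
Minimum is 2, achieved by column X.
Minimax strategy: X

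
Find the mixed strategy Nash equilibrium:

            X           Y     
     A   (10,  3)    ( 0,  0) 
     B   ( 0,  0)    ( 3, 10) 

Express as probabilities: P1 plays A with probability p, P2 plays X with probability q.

p = 0.7692, q = 0.2308

Work:
Find probabilities that make opponent indifferent:
P2 chooses q to make P1 indifferent between A and B
P1 chooses p to make P2 indifferent between X and Y
Mixed NE: P1 plays (A: 0.7692, B: 0.2308), P2 plays (X: 0.2308, Y: 0.7692)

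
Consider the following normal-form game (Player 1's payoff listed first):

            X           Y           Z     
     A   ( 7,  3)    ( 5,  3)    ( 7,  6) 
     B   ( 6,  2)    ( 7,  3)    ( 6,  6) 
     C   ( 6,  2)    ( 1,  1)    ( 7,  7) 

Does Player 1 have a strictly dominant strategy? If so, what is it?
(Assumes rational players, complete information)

No strictly dominant strategy exists for Player 1

Work:
A strategy strictly dominates another if it gives a strictly higher payoff against every opponent action. Compare each pair of P1's strategies column-by-column:
  A vs B: [7 vs 6, 5 vs 7, 7 vs 6] → A does not strictly dominate B (column Y: 5 ≤ 7)
  A vs C: [7 vs 6, 5 vs 1, 7 vs 7] → A does not strictly dominate C (column Z: 7 ≤ 7)
  B vs A: [6 vs 7, 7 vs 5, 6 vs 7] → B does not strictly dominate A (column X: 6 ≤ 7)
  B vs C: [6 vs 6, 7 vs 1, 6 vs 7] → B does not strictly dominate C (column X: 6 ≤ 6)
  C vs A: [6 vs 7, 1 vs 5, 7 vs 7] → C does not strictly dominate A (column X: 6 ≤ 7)
  C vs B: [6 vs 6, 1 vs 7, 7 vs 6] → C does not strictly dominate B (column X: 6 ≤ 6)
No single strategy strictly dominates all others → no strictly dominant strategy.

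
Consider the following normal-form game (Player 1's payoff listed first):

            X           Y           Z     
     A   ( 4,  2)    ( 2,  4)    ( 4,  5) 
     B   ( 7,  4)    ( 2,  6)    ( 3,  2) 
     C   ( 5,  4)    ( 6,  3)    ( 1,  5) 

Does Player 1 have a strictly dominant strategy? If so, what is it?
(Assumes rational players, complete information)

No strictly dominant strategy exists for Player 1

Work:
A strategy strictly dominates another if it gives a strictly higher payoff against every opponent action. Compare each pair of P1's strategies column-by-column:
  A vs B: [4 vs 7, 2 vs 2, 4 vs 3] → A does not strictly dominate B (column X: 4 ≤ 7)
  A vs C: [4 vs 5, 2 vs 6, 4 vs 1] → A does not strictly dominate C (column X: 4 ≤ 5)
  B vs A: [7 vs 4, 2 vs 2, 3 vs 4] → B does not strictly dominate A (column Y: 2 ≤ 2)
  B vs C: [7 vs 5, 2 vs 6, 3 vs 1] → B does not strictly dominate C (column Y: 2 ≤ 6)
  C vs A: [5 vs 4, 6 vs 2, 1 vs 4] → C does not strictly dominate A (column Z: 1 ≤ 4)
  C vs B: [5 vs 7, 6 vs 2, 1 vs 3] → C does not strictly dominate B (column X: 5 ≤ 7)
No single strategy strictly dominates all others → no strictly dominant strategy.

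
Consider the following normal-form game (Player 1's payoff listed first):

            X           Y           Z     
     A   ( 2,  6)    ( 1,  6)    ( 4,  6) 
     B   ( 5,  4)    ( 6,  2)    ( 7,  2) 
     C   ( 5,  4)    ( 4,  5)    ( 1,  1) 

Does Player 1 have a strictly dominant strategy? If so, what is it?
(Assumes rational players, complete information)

No strictly dominant strategy exists for Player 1

Work:
A strategy strictly dominates another if it gives a strictly higher payoff against every opponent action. Compare each pair of P1's strategies column-by-column:
  A vs B: [2 vs 5, 1 vs 6, 4 vs 7] → A does not strictly dominate B (column X: 2 ≤ 5)
  A vs C: [2 vs 5, 1 vs 4, 4 vs 1] → A does not strictly dominate C (column X: 2 ≤ 5)
  B vs A: [5 vs 2, 6 vs 1, 7 vs 4] → B strictly dominates A
  B vs C: [5 vs 5, 6 vs 4, 7 vs 1] → B does not strictly dominate C (column X: 5 ≤ 5)
  C vs A: [5 vs 2, 4 vs 1, 1 vs 4] → C does not strictly dominate A (column Z: 1 ≤ 4)
  C vs B: [5 vs 5, 4 vs 6, 1 vs 7] → C does not strictly dominate B (column X: 5 ≤ 5)
No single strategy strictly dominates all others → no strictly dominant strategy.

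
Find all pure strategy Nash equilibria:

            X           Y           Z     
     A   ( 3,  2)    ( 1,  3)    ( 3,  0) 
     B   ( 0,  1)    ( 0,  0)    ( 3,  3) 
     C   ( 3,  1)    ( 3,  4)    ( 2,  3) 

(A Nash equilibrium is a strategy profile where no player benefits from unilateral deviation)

Nash equilibrium: (B, Z), (C, Y)

Work:
Best responses:
  P1 vs X: payoffs [3, 0, 3] → best response A/C (payoff 3)
  P1 vs Y: payoffs [1, 0, 3] → best response C (payoff 3)
  P1 vs Z: payoffs [3, 3, 2] → best response A/B (payoff 3)
  P2 vs A: payoffs [2, 3, 0] → best response Y (payoff 3)
  P2 vs B: payoffs [1, 0, 3] → best response Z (payoff 3)
  P2 vs C: payoffs [1, 4, 3] → best response Y (payoff 4)
Mutual best responses: (B,Z), (C,Y) → Nash equilibria.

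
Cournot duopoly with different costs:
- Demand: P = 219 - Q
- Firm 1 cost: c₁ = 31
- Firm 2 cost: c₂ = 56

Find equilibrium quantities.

q₁* = 71.0, q₂* = 46.0

Work:
Reaction: q₁ = (219 - 31 - q₂)/2
Reaction: q₂ = (219 - 56 - q₁)/2
Solve simultaneously:
q₁* = (219 - 2×31 + 56)/3 = 71.0
q₂* = (219 - 2×56 + 31)/3 = 46.0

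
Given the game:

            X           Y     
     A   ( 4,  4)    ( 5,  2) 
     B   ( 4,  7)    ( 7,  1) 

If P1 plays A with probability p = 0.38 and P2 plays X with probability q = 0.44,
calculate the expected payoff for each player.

E[P1] = 5.2544, E[P2] = 3.3512

Work:
E[P1] = p·q·π₁(A,X) + p·(1-q)·π₁(A,Y) + (1-p)·q·π₁(B,X) + (1-p)·(1-q)·π₁(B,Y)
= 0.38·0.44·4 + 0.38·0.56·5 + 0.62·0.44·4 + 0.62·0.56·7
= 5.2544

E[P2] = 3.3512 (similar calculation)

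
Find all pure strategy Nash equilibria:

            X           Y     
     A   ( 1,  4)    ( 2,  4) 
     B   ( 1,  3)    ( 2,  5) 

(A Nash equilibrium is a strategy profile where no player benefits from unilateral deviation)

Nash equilibrium: (A, X), (A, Y), (B, Y)

Work:
Best responses:
  P1 vs X: payoffs [1, 1] → best response A/B (payoff 1)
  P1 vs Y: payoffs [2, 2] → best response A/B (payoff 2)
  P2 vs A: payoffs [4, 4] → best response X/Y (payoff 4)
  P2 vs B: payoffs [3, 5] → best response Y (payoff 5)
Mutual best responses: (A,X), (A,Y), (B,Y) → Nash equilibria.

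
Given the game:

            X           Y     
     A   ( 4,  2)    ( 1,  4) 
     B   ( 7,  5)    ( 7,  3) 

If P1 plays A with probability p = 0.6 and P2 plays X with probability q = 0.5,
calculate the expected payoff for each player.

E[P1] = 4.3, E[P2] = 3.4

Work:
E[P1] = p·q·π₁(A,X) + p·(1-q)·π₁(A,Y) + (1-p)·q·π₁(B,X) + (1-p)·(1-q)·π₁(B,Y)
= 0.6·0.5·4 + 0.6·0.5·1 + 0.4·0.5·7 + 0.4·0.5·7
= 4.3

E[P2] = 3.4 (similar calculation)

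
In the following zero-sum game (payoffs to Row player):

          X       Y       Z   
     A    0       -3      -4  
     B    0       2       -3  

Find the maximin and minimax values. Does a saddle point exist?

Maximin = -3, Minimax = -3, Saddle: True

Work:
Row minimums: [-4, -3] → maximin = -3
Column maximums: [0, 2, -3] → minimax = -3
Saddle point exists! Game value = -3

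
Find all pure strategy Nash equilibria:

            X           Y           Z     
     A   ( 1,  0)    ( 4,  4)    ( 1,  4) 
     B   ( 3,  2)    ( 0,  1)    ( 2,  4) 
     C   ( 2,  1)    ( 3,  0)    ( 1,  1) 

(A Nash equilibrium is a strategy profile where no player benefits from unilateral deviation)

Nash equilibrium: (A, Y), (B, Z)

Work:
Best responses:
  P1 vs X: payoffs [1, 3, 2] → best response B (payoff 3)
  P1 vs Y: payoffs [4, 0, 3] → best response A (payoff 4)
  P1 vs Z: payoffs [1, 2, 1] → best response B (payoff 2)
  P2 vs A: payoffs [0, 4, 4] → best response Y/Z (payoff 4)
  P2 vs B: payoffs [2, 1, 4] → best response Z (payoff 4)
  P2 vs C: payoffs [1, 0, 1] → best response X/Z (payoff 1)
Mutual best responses: (A,Y), (B,Z) → Nash equilibria.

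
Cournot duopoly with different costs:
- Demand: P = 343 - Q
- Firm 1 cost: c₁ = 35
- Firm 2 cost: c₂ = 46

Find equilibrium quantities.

q₁* = 106.33, q₂* = 95.33

Work:
Reaction: q₁ = (343 - 35 - q₂)/2
Reaction: q₂ = (343 - 46 - q₁)/2
Solve simultaneously:
q₁* = (343 - 2×35 + 46)/3 = 106.33
q₂* = (343 - 2×46 + 35)/3 = 95.33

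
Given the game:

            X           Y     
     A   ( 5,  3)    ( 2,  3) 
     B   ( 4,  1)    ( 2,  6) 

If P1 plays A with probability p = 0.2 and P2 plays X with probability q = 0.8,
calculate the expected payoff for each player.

E[P1] = 3.76, E[P2] = 2.2

Work:
E[P1] = p·q·π₁(A,X) + p·(1-q)·π₁(A,Y) + (1-p)·q·π₁(B,X) + (1-p)·(1-q)·π₁(B,Y)
= 0.2·0.8·5 + 0.2·0.2·2 + 0.8·0.8·4 + 0.8·0.2·2
= 3.76

E[P2] = 2.2 (similar calculation)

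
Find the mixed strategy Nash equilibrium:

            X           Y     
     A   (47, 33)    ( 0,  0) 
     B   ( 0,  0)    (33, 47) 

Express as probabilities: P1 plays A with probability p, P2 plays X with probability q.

p = 0.5875, q = 0.4125

Work:
Find probabilities that make opponent indifferent:
P2 chooses q to make P1 indifferent between A and B
P1 chooses p to make P2 indifferent between X and Y
Mixed NE: P1 plays (A: 0.5875, B: 0.4125), P2 plays (X: 0.4125, Y: 0.5875)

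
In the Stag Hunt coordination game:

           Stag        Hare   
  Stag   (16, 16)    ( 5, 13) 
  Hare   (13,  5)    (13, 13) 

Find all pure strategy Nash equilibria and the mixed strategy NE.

Pure NE: (Stag, Stag) and (Hare, Hare); Mixed NE: p = 0.7273, q = 0.7273

Work:
Check pure NE:
(Stag, Stag): (16, 16) - no unilateral deviation beneficial
(Hare, Hare): (13, 13) - no unilateral deviation beneficial
Mixed NE: P1 plays Stag with p = 0.7273, P2 plays Stag with q = 0.7273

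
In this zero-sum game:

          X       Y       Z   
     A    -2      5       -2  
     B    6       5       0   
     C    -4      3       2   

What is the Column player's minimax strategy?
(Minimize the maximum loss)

Column should play Z, value = 2

Work:
Column player minimizes Row's maximum payoff:
Column X: max payoff to Row = 6
Column Y: max payoff to Row = 5
Column Z: max payoff to Row = 2
Minimum is 2, achieved by column Z.
Minimax strategy: Z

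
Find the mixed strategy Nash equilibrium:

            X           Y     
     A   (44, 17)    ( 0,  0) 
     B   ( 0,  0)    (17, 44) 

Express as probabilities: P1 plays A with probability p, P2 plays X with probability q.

p = 0.7213, q = 0.2787

Work:
Find probabilities that make opponent indifferent:
P2 chooses q to make P1 indifferent between A and B
P1 chooses p to make P2 indifferent between X and Y
Mixed NE: P1 plays (A: 0.7213, B: 0.2787), P2 plays (X: 0.2787, Y: 0.7213)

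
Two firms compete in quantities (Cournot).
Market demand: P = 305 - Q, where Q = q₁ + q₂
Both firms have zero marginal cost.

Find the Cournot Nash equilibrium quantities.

q₁* = q₂* = 101.67; P* = 101.67

Work:
Profit: π_i = P·q_i = (a - q_i - q_j)·q_i
FOC: ∂π_i/∂q_i = a - 2q_i - q_j = 0
Reaction function: q_i = (305 - q_j)/2
Symmetry: q* = 305/3 = 101.67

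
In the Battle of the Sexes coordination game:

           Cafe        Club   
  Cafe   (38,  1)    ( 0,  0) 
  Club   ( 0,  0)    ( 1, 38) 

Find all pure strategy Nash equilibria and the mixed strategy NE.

Pure NE: (Cafe, Cafe) and (Club, Club); Mixed NE: p = 0.9744, q = 0.0256

Work:
Check pure NE:
(Cafe, Cafe): (38, 1) - no unilateral deviation beneficial
(Club, Club): (1, 38) - no unilateral deviation beneficial
Mixed NE: P1 plays Cafe with p = 0.9744, P2 plays Cafe with q = 0.0256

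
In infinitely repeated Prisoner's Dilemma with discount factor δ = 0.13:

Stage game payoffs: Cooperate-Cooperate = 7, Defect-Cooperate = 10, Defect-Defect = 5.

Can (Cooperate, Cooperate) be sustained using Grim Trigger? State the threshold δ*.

δ* = 0.6; since δ = 0.13 < 0.6, cooperation cannot be sustained

Work:
For Grim Trigger:
Cooperate forever: 7/(1-δ)
Defect then punished: 10 + 5·δ/(1-δ)
Need: 7/(1-δ) ≥ 10 + 5·δ/(1-δ)
Solving: δ ≥ (T-R)/(T-P) = (10-7)/(10-5) = 0.6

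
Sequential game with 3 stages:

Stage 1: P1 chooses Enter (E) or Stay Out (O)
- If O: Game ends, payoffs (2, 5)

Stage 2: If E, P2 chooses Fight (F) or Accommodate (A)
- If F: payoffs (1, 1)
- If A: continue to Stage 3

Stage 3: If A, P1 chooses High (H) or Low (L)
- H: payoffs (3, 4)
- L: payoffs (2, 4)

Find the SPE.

SPE: (E, A, H); Outcome (3, 4)

Work:
Stage 3: P1 chooses H (3 vs 2)
Stage 2: P2: F->1, A->4 (anticipating H). Choose A
Stage 1: P1: O->2, E->3 (anticipating A, H). Choose E
SPE path: E -> A -> H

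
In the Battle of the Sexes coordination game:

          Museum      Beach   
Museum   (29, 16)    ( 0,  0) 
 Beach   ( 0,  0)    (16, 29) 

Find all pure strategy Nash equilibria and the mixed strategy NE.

Pure NE: (Museum, Museum) and (Beach, Beach); Mixed NE: p = 0.6444, q = 0.3556

Work:
Check pure NE:
(Museum, Museum): (29, 16) - no unilateral deviation beneficial
(Beach, Beach): (16, 29) - no unilateral deviation beneficial
Mixed NE: P1 plays Museum with p = 0.6444, P2 plays Museum with q = 0.3556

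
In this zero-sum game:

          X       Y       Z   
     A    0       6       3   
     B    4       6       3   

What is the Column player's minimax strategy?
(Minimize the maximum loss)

Column should play Z, value = 3

Work:
Column player minimizes Row's maximum payoff:
Column X: max payoff to Row = 4
Column Y: max payoff to Row = 6
Column Z: max payoff to Row = 3
Minimum is 3, achieved by column Z.
Minimax strategy: Z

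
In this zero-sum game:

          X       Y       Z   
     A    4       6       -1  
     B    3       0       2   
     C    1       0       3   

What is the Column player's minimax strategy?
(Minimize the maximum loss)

Column should play Z, value = 3

Work:
Column player minimizes Row's maximum payoff:
Column X: max payoff to Row = 4
Column Y: max payoff to Row = 6
Column Z: max payoff to Row = 3
Minimum is 3, achieved by column Z.
Minimax strategy: Z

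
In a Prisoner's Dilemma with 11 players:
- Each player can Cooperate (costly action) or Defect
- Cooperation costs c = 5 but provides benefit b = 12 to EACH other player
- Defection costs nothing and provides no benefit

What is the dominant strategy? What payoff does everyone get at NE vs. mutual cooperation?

Dominant: Defect; NE payoff = 0; Coop payoff = 115

Work:
Defect dominates (saves cost c = 5, benefit to others is external)
NE: All defect → everyone gets 0
If all cooperate: each receives (10)×12 - 5 = 115
Social dilemma: 115 > 0 but NE gives 0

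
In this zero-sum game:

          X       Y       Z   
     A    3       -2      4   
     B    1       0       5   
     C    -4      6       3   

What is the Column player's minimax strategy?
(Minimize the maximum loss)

Column should play X, value = 3

Work:
Column player minimizes Row's maximum payoff:
Column X: max payoff to Row = 3
Column Y: max payoff to Row = 6
Column Z: max payoff to Row = 5
Minimum is 3, achieved by column X.
Minimax strategy: X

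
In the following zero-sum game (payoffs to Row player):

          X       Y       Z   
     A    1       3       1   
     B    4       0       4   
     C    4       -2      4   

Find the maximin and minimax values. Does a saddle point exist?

Maximin = 1, Minimax = 3, Saddle: False

Work:
Row minimums: [1, 0, -2] → maximin = 1
Column maximums: [4, 3, 4] → minimax = 3
No saddle point (maximin ≠ minimax). Mixed strategy needed.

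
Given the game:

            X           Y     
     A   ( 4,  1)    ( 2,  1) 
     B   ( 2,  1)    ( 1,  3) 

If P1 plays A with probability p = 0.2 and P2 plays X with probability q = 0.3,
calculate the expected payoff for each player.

E[P1] = 1.56, E[P2] = 2.12

Work:
E[P1] = p·q·π₁(A,X) + p·(1-q)·π₁(A,Y) + (1-p)·q·π₁(B,X) + (1-p)·(1-q)·π₁(B,Y)
= 0.2·0.3·4 + 0.2·0.7·2 + 0.8·0.3·2 + 0.8·0.7·1
= 1.56

E[P2] = 2.12 (similar calculation)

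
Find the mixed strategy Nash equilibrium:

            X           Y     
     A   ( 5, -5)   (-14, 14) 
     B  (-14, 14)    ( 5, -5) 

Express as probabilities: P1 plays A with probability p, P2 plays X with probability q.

p = 0.5, q = 0.5

Work:
Find probabilities that make opponent indifferent:
P2 chooses q to make P1 indifferent between A and B
P1 chooses p to make P2 indifferent between X and Y
Mixed NE: P1 plays (A: 0.5, B: 0.5), P2 plays (X: 0.5, Y: 0.5)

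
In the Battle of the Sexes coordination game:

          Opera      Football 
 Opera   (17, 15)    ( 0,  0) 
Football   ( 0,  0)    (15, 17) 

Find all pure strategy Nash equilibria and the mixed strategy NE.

Pure NE: (Opera, Opera) and (Football, Football); Mixed NE: p = 0.5312, q = 0.4688

Work:
Check pure NE:
(Opera, Opera): (17, 15) - no unilateral deviation beneficial
(Football, Football): (15, 17) - no unilateral deviation beneficial
Mixed NE: P1 plays Opera with p = 0.5312, P2 plays Opera with q = 0.4688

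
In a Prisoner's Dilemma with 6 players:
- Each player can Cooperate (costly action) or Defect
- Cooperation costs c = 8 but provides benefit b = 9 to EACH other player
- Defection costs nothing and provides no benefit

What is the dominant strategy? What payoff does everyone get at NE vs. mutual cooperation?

Dominant: Defect; NE payoff = 0; Coop payoff = 37

Work:
Defect dominates (saves cost c = 8, benefit to others is external)
NE: All defect → everyone gets 0
If all cooperate: each receives (5)×9 - 8 = 37
Social dilemma: 37 > 0 but NE gives 0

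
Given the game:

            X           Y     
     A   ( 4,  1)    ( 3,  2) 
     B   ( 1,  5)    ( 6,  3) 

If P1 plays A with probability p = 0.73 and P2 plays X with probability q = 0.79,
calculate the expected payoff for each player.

E[P1] = 3.3202, E[P2] = 2.1199

Work:
E[P1] = p·q·π₁(A,X) + p·(1-q)·π₁(A,Y) + (1-p)·q·π₁(B,X) + (1-p)·(1-q)·π₁(B,Y)
= 0.73·0.79·4 + 0.73·0.21·3 + 0.27·0.79·1 + 0.27·0.21·6
= 3.3202

E[P2] = 2.1199 (similar calculation)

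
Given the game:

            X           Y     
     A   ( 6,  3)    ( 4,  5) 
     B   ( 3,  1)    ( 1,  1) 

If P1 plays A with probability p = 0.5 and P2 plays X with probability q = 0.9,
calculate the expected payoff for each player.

E[P1] = 4.3, E[P2] = 2.1

Work:
E[P1] = p·q·π₁(A,X) + p·(1-q)·π₁(A,Y) + (1-p)·q·π₁(B,X) + (1-p)·(1-q)·π₁(B,Y)
= 0.5·0.9·6 + 0.5·0.1·4 + 0.5·0.9·3 + 0.5·0.1·1
= 4.3

E[P2] = 2.1 (similar calculation)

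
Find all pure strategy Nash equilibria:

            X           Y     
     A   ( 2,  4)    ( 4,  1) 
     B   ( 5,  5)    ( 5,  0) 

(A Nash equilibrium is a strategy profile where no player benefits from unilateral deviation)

Nash equilibrium: (B, X)

Work:
Best responses:
  P1 vs X: payoffs [2, 5] → best response B (payoff 5)
  P1 vs Y: payoffs [4, 5] → best response B (payoff 5)
  P2 vs A: payoffs [4, 1] → best response X (payoff 4)
  P2 vs B: payoffs [5, 0] → best response X (payoff 5)
Mutual best responses: (B,X) → Nash equilibria.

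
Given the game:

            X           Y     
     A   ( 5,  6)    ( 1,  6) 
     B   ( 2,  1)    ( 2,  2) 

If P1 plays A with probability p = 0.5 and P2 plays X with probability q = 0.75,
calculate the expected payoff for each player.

E[P1] = 3.0, E[P2] = 3.625

Work:
E[P1] = p·q·π₁(A,X) + p·(1-q)·π₁(A,Y) + (1-p)·q·π₁(B,X) + (1-p)·(1-q)·π₁(B,Y)
= 0.5·0.75·5 + 0.5·0.25·1 + 0.5·0.75·2 + 0.5·0.25·2
= 3.0

E[P2] = 3.625 (similar calculation)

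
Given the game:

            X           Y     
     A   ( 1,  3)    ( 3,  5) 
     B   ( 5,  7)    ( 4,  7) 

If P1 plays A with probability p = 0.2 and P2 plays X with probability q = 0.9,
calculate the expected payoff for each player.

E[P1] = 4.16, E[P2] = 6.24

Work:
E[P1] = p·q·π₁(A,X) + p·(1-q)·π₁(A,Y) + (1-p)·q·π₁(B,X) + (1-p)·(1-q)·π₁(B,Y)
= 0.2·0.9·1 + 0.2·0.1·3 + 0.8·0.9·5 + 0.8·0.1·4
= 4.16

E[P2] = 6.24 (similar calculation)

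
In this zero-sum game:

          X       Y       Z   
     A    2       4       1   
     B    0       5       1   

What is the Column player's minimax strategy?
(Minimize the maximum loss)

Column should play Z, value = 1

Work:
Column player minimizes Row's maximum payoff:
Column X: max payoff to Row = 2
Column Y: max payoff to Row = 5
Column Z: max payoff to Row = 1
Minimum is 1, achieved by column Z.
Minimax strategy: Z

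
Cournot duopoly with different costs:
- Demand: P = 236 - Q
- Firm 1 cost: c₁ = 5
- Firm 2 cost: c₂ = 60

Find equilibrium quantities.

q₁* = 95.33, q₂* = 40.33

Work:
Reaction: q₁ = (236 - 5 - q₂)/2
Reaction: q₂ = (236 - 60 - q₁)/2
Solve simultaneously:
q₁* = (236 - 2×5 + 60)/3 = 95.33
q₂* = (236 - 2×60 + 5)/3 = 40.33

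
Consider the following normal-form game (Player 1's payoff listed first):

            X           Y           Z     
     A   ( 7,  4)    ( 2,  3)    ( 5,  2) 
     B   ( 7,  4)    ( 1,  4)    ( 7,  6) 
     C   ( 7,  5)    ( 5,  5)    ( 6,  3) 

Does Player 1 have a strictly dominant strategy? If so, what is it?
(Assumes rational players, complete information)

No strictly dominant strategy exists for Player 1

Work:
A strategy strictly dominates another if it gives a strictly higher payoff against every opponent action. Compare each pair of P1's strategies column-by-column:
  A vs B: [7 vs 7, 2 vs 1, 5 vs 7] → A does not strictly dominate B (column X: 7 ≤ 7)
  A vs C: [7 vs 7, 2 vs 5, 5 vs 6] → A does not strictly dominate C (column X: 7 ≤ 7)
  B vs A: [7 vs 7, 1 vs 2, 7 vs 5] → B does not strictly dominate A (column X: 7 ≤ 7)
  B vs C: [7 vs 7, 1 vs 5, 7 vs 6] → B does not strictly dominate C (column X: 7 ≤ 7)
  C vs A: [7 vs 7, 5 vs 2, 6 vs 5] → C does not strictly dominate A (column X: 7 ≤ 7)
  C vs B: [7 vs 7, 5 vs 1, 6 vs 7] → C does not strictly dominate B (column X: 7 ≤ 7)
No single strategy strictly dominates all others → no strictly dominant strategy.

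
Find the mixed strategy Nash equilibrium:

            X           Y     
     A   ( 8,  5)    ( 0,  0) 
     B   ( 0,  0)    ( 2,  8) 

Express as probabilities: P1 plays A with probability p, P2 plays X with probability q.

p = 0.6154, q = 0.2

Work:
Find probabilities that make opponent indifferent:
P2 chooses q to make P1 indifferent between A and B
P1 chooses p to make P2 indifferent between X and Y
Mixed NE: P1 plays (A: 0.6154, B: 0.3846), P2 plays (X: 0.2, Y: 0.8)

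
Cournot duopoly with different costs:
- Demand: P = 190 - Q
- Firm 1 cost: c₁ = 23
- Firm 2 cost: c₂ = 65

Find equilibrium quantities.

q₁* = 69.67, q₂* = 27.67

Work:
Reaction: q₁ = (190 - 23 - q₂)/2
Reaction: q₂ = (190 - 65 - q₁)/2
Solve simultaneously:
q₁* = (190 - 2×23 + 65)/3 = 69.67
q₂* = (190 - 2×65 + 23)/3 = 27.67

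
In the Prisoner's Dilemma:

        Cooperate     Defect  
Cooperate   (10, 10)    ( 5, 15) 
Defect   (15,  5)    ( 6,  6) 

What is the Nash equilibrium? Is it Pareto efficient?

(Defect, Defect) is NE; not Pareto efficient

Work:
Defect dominates Cooperate for both players:
If P2 cooperates: Defect (15) > Cooperate (10)
If P2 defects: Defect (6) > Cooperate (5)
NE: (Defect, Defect) with payoff (6, 6)
But (Cooperate, Cooperate) = (10, 10) Pareto dominates (6, 6)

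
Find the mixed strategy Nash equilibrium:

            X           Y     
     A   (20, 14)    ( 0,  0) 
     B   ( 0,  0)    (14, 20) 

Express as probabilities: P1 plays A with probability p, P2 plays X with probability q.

p = 0.5882, q = 0.4118

Work:
Find probabilities that make opponent indifferent:
P2 chooses q to make P1 indifferent between A and B
P1 chooses p to make P2 indifferent between X and Y
Mixed NE: P1 plays (A: 0.5882, B: 0.4118), P2 plays (X: 0.4118, Y: 0.5882)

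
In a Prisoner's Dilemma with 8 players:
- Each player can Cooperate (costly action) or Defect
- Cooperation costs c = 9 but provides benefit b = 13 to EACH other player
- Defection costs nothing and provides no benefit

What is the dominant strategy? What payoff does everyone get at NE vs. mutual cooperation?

Dominant: Defect; NE payoff = 0; Coop payoff = 82

Work:
Defect dominates (saves cost c = 9, benefit to others is external)
NE: All defect → everyone gets 0
If all cooperate: each receives (7)×13 - 9 = 82
Social dilemma: 82 > 0 but NE gives 0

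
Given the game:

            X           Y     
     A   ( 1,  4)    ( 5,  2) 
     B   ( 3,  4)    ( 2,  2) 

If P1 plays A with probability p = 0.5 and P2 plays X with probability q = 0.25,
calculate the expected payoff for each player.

E[P1] = 3.125, E[P2] = 2.5

Work:
E[P1] = p·q·π₁(A,X) + p·(1-q)·π₁(A,Y) + (1-p)·q·π₁(B,X) + (1-p)·(1-q)·π₁(B,Y)
= 0.5·0.25·1 + 0.5·0.75·5 + 0.5·0.25·3 + 0.5·0.75·2
= 3.125

E[P2] = 2.5 (similar calculation)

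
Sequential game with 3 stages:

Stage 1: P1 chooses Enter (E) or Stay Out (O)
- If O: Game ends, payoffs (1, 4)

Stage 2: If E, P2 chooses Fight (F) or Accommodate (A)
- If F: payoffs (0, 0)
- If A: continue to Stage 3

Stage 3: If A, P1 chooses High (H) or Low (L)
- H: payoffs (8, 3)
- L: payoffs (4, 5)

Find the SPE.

SPE: (E, A, H); Outcome (8, 3)

Work:
Stage 3: P1 chooses H (8 vs 4)
Stage 2: P2: F->0, A->3 (anticipating H). Choose A
Stage 1: P1: O->1, E->8 (anticipating A, H). Choose E
SPE path: E -> A -> H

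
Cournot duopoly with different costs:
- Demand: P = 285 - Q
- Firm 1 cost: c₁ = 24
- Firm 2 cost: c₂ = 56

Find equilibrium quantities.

q₁* = 97.67, q₂* = 65.67

Work:
Reaction: q₁ = (285 - 24 - q₂)/2
Reaction: q₂ = (285 - 56 - q₁)/2
Solve simultaneously:
q₁* = (285 - 2×24 + 56)/3 = 97.67
q₂* = (285 - 2×56 + 24)/3 = 65.67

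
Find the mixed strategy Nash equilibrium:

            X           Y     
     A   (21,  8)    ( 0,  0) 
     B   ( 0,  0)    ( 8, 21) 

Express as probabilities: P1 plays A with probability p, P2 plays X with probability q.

p = 0.7241, q = 0.2759

Work:
Find probabilities that make opponent indifferent:
P2 chooses q to make P1 indifferent between A and B
P1 chooses p to make P2 indifferent between X and Y
Mixed NE: P1 plays (A: 0.7241, B: 0.2759), P2 plays (X: 0.2759, Y: 0.7241)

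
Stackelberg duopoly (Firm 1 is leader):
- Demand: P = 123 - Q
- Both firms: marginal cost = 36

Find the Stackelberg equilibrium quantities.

q₁* (leader) = 43.5, q₂* (follower) = 21.75

Work:
Follower's reaction: q₂ = (a - c - q₁)/2
Leader substitutes: π₁ = q₁·(a - q₁ - (a-c-q₁)/2 - c)
FOC: q₁* = (123 - 36)/2 = 43.50
Then: q₂* = (123 - 36 - 43.5)/2 = 21.75
Leader has first-mover advantage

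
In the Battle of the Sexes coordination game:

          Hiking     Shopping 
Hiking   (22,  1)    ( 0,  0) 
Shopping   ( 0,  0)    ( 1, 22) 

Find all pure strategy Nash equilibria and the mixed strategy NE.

Pure NE: (Hiking, Hiking) and (Shopping, Shopping); Mixed NE: p = 0.9565, q = 0.0435

Work:
Check pure NE:
(Hiking, Hiking): (22, 1) - no unilateral deviation beneficial
(Shopping, Shopping): (1, 22) - no unilateral deviation beneficial
Mixed NE: P1 plays Hiking with p = 0.9565, P2 plays Hiking with q = 0.0435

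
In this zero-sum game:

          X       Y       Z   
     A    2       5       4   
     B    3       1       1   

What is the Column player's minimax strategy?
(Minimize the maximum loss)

Column should play X, value = 3

Work:
Column player minimizes Row's maximum payoff:
Column X: max payoff to Row = 3
Column Y: max payoff to Row = 5
Column Z: max payoff to Row = 4
Minimum is 3, achieved by column X.
Minimax strategy: X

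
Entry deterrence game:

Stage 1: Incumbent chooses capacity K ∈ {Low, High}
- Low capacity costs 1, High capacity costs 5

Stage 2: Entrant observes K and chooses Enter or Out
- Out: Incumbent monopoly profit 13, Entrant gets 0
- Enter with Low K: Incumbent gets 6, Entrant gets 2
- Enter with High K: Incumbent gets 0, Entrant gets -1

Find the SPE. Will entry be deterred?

SPE: (High, Enter|Low, Out|High); Entry deterred. Incumbent net profit = 8

Work:
After Low K: Entrant enters (2 > 0)
After High K: Entrant stays out (-1 < 0)
Incumbent: Low → 6−1=5, High → 13−5=8
Incumbent chooses High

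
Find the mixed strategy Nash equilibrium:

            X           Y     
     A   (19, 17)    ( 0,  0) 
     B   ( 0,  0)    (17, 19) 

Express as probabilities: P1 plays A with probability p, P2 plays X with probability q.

p = 0.5278, q = 0.4722

Work:
Find probabilities that make opponent indifferent:
P2 chooses q to make P1 indifferent between A and B
P1 chooses p to make P2 indifferent between X and Y
Mixed NE: P1 plays (A: 0.5278, B: 0.4722), P2 plays (X: 0.4722, Y: 0.5278)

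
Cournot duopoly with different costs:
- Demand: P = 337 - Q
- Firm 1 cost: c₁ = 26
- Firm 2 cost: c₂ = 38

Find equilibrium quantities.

q₁* = 107.67, q₂* = 95.67

Work:
Reaction: q₁ = (337 - 26 - q₂)/2
Reaction: q₂ = (337 - 38 - q₁)/2
Solve simultaneously:
q₁* = (337 - 2×26 + 38)/3 = 107.67
q₂* = (337 - 2×38 + 26)/3 = 95.67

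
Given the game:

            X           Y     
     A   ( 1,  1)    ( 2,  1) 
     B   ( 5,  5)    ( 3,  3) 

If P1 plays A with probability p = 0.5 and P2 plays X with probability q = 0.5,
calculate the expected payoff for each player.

E[P1] = 2.75, E[P2] = 2.5

Work:
E[P1] = p·q·π₁(A,X) + p·(1-q)·π₁(A,Y) + (1-p)·q·π₁(B,X) + (1-p)·(1-q)·π₁(B,Y)
= 0.5·0.5·1 + 0.5·0.5·2 + 0.5·0.5·5 + 0.5·0.5·3
= 2.75

E[P2] = 2.5 (similar calculation)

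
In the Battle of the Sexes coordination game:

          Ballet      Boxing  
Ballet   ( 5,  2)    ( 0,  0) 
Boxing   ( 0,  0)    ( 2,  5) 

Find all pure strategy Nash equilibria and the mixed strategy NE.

Pure NE: (Ballet, Ballet) and (Boxing, Boxing); Mixed NE: p = 0.7143, q = 0.2857

Work:
Check pure NE:
(Ballet, Ballet): (5, 2) - no unilateral deviation beneficial
(Boxing, Boxing): (2, 5) - no unilateral deviation beneficial
Mixed NE: P1 plays Ballet with p = 0.7143, P2 plays Ballet with q = 0.2857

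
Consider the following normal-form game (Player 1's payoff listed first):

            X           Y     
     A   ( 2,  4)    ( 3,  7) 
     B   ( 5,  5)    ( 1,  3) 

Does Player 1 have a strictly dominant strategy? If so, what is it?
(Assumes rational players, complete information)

No strictly dominant strategy exists for Player 1

Work:
A strategy strictly dominates another if it gives a strictly higher payoff against every opponent action. Compare each pair of P1's strategies column-by-column:
  A vs B: [2 vs 5, 3 vs 1] → A does not strictly dominate B (column X: 2 ≤ 5)
  B vs A: [5 vs 2, 1 vs 3] → B does not strictly dominate A (column Y: 1 ≤ 3)
No single strategy strictly dominates all others → no strictly dominant strategy.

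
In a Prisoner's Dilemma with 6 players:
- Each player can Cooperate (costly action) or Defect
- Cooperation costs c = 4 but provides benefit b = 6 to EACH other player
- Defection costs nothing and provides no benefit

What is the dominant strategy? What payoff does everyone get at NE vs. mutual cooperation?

Dominant: Defect; NE payoff = 0; Coop payoff = 26

Work:
Defect dominates (saves cost c = 4, benefit to others is external)
NE: All defect → everyone gets 0
If all cooperate: each receives (5)×6 - 4 = 26
Social dilemma: 26 > 0 but NE gives 0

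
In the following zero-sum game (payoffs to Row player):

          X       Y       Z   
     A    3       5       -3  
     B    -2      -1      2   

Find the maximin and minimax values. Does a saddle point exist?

Maximin = -2, Minimax = 2, Saddle: False

Work:
Row minimums: [-3, -2] → maximin = -2
Column maximums: [3, 5, 2] → minimax = 2
No saddle point (maximin ≠ minimax). Mixed strategy needed.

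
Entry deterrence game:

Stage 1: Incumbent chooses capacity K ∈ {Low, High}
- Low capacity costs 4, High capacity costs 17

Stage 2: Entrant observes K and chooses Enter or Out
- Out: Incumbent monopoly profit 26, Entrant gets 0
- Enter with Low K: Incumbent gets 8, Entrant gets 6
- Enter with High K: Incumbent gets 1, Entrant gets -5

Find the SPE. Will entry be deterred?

SPE: (High, Enter|Low, Out|High); Entry deterred. Incumbent net profit = 9

Work:
After Low K: Entrant enters (6 > 0)
After High K: Entrant stays out (-5 < 0)
Incumbent: Low → 8−4=4, High → 26−17=9
Incumbent chooses High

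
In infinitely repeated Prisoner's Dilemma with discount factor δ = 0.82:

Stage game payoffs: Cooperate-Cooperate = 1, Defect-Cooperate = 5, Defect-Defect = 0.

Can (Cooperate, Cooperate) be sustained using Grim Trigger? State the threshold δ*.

δ* = 0.8; since δ = 0.82 ≥ 0.8, cooperation can be sustained

Work:
For Grim Trigger:
Cooperate forever: 1/(1-δ)
Defect then punished: 5 + 0·δ/(1-δ)
Need: 1/(1-δ) ≥ 5 + 0·δ/(1-δ)
Solving: δ ≥ (T-R)/(T-P) = (5-1)/(5-0) = 0.8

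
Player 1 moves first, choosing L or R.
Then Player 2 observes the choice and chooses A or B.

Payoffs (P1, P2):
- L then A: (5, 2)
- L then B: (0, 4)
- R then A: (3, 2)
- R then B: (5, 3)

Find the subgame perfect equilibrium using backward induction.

P1 plays R, P2 plays B after L and B after R; Payoff (5, 3)

Work:
Backward induction:
After L: P2 chooses B → P1 gets 0
After R: P2 chooses B → P1 gets 5
P1 chooses R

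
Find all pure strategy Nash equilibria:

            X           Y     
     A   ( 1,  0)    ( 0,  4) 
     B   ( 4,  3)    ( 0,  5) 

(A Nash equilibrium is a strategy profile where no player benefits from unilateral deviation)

Nash equilibrium: (A, Y), (B, Y)

Work:
Best responses:
  P1 vs X: payoffs [1, 4] → best response B (payoff 4)
  P1 vs Y: payoffs [0, 0] → best response A/B (payoff 0)
  P2 vs A: payoffs [0, 4] → best response Y (payoff 4)
  P2 vs B: payoffs [3, 5] → best response Y (payoff 5)
Mutual best responses: (A,Y), (B,Y) → Nash equilibria.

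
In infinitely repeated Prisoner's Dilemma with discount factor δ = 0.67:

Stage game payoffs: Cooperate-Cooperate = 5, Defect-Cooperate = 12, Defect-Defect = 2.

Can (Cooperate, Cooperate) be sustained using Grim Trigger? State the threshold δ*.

δ* = 0.7; since δ = 0.67 < 0.7, cooperation cannot be sustained

Work:
For Grim Trigger:
Cooperate forever: 5/(1-δ)
Defect then punished: 12 + 2·δ/(1-δ)
Need: 5/(1-δ) ≥ 12 + 2·δ/(1-δ)
Solving: δ ≥ (T-R)/(T-P) = (12-5)/(12-2) = 0.7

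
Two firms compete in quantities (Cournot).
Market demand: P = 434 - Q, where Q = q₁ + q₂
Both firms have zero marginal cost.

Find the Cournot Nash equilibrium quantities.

q₁* = q₂* = 144.67; P* = 144.67

Work:
Profit: π_i = P·q_i = (a - q_i - q_j)·q_i
FOC: ∂π_i/∂q_i = a - 2q_i - q_j = 0
Reaction function: q_i = (434 - q_j)/2
Symmetry: q* = 434/3 = 144.67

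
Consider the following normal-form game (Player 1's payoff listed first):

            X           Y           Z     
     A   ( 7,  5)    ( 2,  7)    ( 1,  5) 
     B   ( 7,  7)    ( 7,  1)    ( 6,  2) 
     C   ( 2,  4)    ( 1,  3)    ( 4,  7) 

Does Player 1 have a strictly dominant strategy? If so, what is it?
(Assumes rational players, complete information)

No strictly dominant strategy exists for Player 1

Work:
A strategy strictly dominates another if it gives a strictly higher payoff against every opponent action. Compare each pair of P1's strategies column-by-column:
  A vs B: [7 vs 7, 2 vs 7, 1 vs 6] → A does not strictly dominate B (column X: 7 ≤ 7)
  A vs C: [7 vs 2, 2 vs 1, 1 vs 4] → A does not strictly dominate C (column Z: 1 ≤ 4)
  B vs A: [7 vs 7, 7 vs 2, 6 vs 1] → B does not strictly dominate A (column X: 7 ≤ 7)
  B vs C: [7 vs 2, 7 vs 1, 6 vs 4] → B strictly dominates C
  C vs A: [2 vs 7, 1 vs 2, 4 vs 1] → C does not strictly dominate A (column X: 2 ≤ 7)
  C vs B: [2 vs 7, 1 vs 7, 4 vs 6] → C does not strictly dominate B (column X: 2 ≤ 7)
No single strategy strictly dominates all others → no strictly dominant strategy.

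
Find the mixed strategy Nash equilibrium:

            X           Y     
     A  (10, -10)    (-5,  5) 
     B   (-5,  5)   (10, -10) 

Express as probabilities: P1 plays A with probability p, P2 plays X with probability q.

p = 0.5, q = 0.5

Work:
Find probabilities that make opponent indifferent:
P2 chooses q to make P1 indifferent between A and B
P1 chooses p to make P2 indifferent between X and Y
Mixed NE: P1 plays (A: 0.5, B: 0.5), P2 plays (X: 0.5, Y: 0.5)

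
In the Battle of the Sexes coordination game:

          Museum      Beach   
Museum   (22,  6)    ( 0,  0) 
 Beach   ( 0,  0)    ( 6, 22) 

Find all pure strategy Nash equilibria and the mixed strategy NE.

Pure NE: (Museum, Museum) and (Beach, Beach); Mixed NE: p = 0.7857, q = 0.2143

Work:
Check pure NE:
(Museum, Museum): (22, 6) - no unilateral deviation beneficial
(Beach, Beach): (6, 22) - no unilateral deviation beneficial
Mixed NE: P1 plays Museum with p = 0.7857, P2 plays Museum with q = 0.2143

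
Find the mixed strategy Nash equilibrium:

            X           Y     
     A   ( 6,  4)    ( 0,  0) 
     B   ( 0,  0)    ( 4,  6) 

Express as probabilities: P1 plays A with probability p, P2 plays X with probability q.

p = 0.6, q = 0.4

Work:
Find probabilities that make opponent indifferent:
P2 chooses q to make P1 indifferent between A and B
P1 chooses p to make P2 indifferent between X and Y
Mixed NE: P1 plays (A: 0.6, B: 0.4), P2 plays (X: 0.4, Y: 0.6)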